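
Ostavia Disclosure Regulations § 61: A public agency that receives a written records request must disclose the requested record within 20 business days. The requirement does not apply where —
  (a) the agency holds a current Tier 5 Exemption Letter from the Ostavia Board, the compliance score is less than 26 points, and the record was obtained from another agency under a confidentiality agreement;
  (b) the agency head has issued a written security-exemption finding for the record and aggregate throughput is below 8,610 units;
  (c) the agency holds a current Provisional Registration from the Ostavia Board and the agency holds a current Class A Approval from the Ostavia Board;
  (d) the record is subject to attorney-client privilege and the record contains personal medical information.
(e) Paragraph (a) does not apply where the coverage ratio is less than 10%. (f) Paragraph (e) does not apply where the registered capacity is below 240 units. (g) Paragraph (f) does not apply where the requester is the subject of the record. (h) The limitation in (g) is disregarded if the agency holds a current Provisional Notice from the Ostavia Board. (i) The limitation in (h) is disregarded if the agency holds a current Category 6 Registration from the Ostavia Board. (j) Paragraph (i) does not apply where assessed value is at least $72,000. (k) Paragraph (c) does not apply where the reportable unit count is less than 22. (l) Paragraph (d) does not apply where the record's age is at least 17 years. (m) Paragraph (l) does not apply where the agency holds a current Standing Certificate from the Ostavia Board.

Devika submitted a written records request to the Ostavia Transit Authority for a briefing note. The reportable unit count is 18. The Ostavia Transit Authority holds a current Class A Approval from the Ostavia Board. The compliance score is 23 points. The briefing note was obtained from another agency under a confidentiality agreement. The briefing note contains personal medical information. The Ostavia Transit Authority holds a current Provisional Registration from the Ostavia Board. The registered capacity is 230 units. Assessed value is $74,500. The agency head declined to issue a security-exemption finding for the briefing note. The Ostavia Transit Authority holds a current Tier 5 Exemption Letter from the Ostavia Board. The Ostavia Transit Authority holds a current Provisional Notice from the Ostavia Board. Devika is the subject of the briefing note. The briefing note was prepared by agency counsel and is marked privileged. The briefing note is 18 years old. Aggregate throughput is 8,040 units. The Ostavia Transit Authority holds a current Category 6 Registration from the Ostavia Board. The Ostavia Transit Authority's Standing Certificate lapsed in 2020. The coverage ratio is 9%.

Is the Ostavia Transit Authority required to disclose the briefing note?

No — exception (a) applies; the Ostavia Transit Authority is not required to disclose the briefing note.

Exception (a) is satisfied on its face — a current Tier 5 Exemption Letter is held; the compliance score is 23 points, less than the 26 points limit; the briefing note was obtained under a confidentiality agreement. Applying paragraphs (e)–(j): (e) applies (the coverage ratio is 9%, less than the 10% limit), but yields to (f): (f) applies — the registered capacity is 230 units, below the 240 units limit. (g) is triggered (Devika is the subject of the briefing note), but is displaced by (h): (h) operates against (g): a current Provisional Notice is held. (i) would limit (h) — a current Category 6 Registration is held — but (j) sets (i) aside: (j) operates against (i): assessed value is $74,500, meeting the $72,000 threshold. (a) remains available.
Exception (b) requires that the agency head has issued a written security-exemption finding for the record; but the agency head declined to issue a security-exemption finding, so (b) is unavailable.
Exception (c)'s conditions are all satisfied: a current Provisional Registration is held; a current Class A Approval is held. But: (k) operates against (c): the reportable unit count is 18, less than the 22 limit. (c) is therefore removed.
All of (d)'s requirements are met (the briefing note is privileged; the briefing note contains personal medical information). However, paragraphs (l)–(m) must be considered: (l) operates — the record's age is 18 years, meeting the 17 years threshold. (m), which would lift (l), is not engaged — no current Standing Certificate is held. So (d) is unavailable.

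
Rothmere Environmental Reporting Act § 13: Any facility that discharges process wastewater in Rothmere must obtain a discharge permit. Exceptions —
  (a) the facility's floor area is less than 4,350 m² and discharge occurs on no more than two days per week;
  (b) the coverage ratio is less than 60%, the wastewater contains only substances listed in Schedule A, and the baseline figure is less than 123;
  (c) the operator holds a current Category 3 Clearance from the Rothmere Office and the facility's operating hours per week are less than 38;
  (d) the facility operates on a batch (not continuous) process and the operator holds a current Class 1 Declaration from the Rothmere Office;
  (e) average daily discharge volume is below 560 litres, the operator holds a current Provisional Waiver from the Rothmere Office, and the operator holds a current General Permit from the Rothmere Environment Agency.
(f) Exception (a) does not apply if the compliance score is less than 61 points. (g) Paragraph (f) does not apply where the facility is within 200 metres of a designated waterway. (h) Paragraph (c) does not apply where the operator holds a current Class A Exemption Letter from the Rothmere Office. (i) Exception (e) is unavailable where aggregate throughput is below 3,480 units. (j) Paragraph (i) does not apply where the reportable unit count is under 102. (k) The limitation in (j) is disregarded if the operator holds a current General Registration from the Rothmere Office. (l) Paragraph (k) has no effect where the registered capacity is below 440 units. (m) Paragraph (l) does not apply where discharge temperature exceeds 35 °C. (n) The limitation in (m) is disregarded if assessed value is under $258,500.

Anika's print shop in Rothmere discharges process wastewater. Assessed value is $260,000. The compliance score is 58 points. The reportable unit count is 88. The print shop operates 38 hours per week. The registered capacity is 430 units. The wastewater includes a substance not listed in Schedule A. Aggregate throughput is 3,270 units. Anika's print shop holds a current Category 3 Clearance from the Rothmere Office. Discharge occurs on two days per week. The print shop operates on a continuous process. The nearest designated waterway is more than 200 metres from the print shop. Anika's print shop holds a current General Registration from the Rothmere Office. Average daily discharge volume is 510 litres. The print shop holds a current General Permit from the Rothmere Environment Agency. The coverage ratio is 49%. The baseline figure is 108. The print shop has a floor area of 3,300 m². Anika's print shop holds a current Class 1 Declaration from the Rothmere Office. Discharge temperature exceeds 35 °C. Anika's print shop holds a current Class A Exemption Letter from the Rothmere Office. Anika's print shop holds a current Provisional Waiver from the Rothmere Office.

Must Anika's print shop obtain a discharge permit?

Exception (a): the facility's floor area is 3,300 m², less than the 4,350 m² limit; discharge occurs on no more than two days per week — every condition holds. But applying paragraphs (f)–(g): (f) is triggered — the compliance score is 58 points, less than the 61 points limit. (g), which would lift (f), does not operate here — the print shop is more than 200 m from any designated waterway. Exception (a) does not apply.
Exception (b) requires that the wastewater contains only substances listed in Schedule A; but the wastewater includes a non-Schedule-A substance, so (b) is unavailable.
Exception (c) requires that the facility's operating hours per week are less than 38; but the facility's operating hours per week are 38, not less than 38, so (c) is unavailable.
Exception (d) fails — the facility operates on a continuous process.
Exception (e) is satisfied on its face — average daily discharge volume is 510 litres, below the 560 litres limit; a current Provisional Waiver is held; a current General Permit is held. However, paragraphs (i)–(n) must be considered: (i) operates against (e): aggregate throughput is 3,270 units, below the 3,480 units limit. (j) operates (the reportable unit count is 88, under the 102 limit), but is set aside by (k): (k) operates — a current General Registration is held. (l) would limit (k) — the registered capacity is 430 units, below the 440 units limit — but (m) sets (l) aside: (m) operates against (l): discharge temperature exceeds 35 °C. (n), which would lift (m), is not triggered — assessed value is $260,000, not under $258,500. (e) is therefore removed.
No exception displaces § 13.

Yes — Anika's print shop must obtain a discharge permit.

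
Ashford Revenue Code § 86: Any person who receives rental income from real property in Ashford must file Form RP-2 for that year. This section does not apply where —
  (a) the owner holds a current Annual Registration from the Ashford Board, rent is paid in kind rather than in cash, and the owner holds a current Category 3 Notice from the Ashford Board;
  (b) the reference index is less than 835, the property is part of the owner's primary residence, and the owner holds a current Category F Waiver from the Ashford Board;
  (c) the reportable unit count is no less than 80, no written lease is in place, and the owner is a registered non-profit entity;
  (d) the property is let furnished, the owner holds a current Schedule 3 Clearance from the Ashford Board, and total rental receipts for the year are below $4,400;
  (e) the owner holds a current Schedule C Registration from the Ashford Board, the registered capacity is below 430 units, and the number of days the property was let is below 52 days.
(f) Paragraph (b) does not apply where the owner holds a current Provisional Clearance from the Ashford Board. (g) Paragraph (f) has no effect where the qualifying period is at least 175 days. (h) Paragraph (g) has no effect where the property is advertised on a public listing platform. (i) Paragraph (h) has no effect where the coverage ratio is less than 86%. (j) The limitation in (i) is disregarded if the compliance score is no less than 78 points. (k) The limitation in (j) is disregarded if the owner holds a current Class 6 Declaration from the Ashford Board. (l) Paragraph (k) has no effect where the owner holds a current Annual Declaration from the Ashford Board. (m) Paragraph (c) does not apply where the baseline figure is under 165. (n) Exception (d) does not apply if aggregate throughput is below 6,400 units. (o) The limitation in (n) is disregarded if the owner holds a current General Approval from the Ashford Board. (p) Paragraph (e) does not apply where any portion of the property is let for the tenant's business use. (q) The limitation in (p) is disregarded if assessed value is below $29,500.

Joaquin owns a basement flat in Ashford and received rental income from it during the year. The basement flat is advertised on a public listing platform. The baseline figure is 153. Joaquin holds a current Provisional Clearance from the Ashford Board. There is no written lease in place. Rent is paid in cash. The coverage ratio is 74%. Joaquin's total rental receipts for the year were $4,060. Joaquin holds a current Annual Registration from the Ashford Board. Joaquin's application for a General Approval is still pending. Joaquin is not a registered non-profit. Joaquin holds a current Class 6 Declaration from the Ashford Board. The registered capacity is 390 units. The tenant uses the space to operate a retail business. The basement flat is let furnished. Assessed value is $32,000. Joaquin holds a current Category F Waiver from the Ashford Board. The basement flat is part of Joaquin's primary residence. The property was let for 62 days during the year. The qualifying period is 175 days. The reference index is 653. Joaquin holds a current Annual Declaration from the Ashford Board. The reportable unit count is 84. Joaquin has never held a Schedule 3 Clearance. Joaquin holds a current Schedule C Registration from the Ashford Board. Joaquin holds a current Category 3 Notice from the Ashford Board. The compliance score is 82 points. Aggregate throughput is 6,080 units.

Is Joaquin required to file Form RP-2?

Yes — Joaquin must file Form RP-2.

Exception (a) requires that rent is paid in kind rather than in cash; but rent is paid in cash, so (a) is unavailable.
All of (b)'s requirements are met (the reference index is 653, less than the 835 limit; the basement flat is part of the primary residence; a current Category F Waiver is held). But: (f) operates against (b): a current Provisional Clearance is held. (g) would limit (f) — the qualifying period is 175 days, meeting the 175 days threshold — but (h) sets (g) aside: (h) is engaged — the property is publicly advertised. (i) would limit (h) — the coverage ratio is 74%, less than the 86% limit — but (j) sets (i) aside: (j) is engaged — the compliance score is 82 points, meeting the 78 points threshold. (k) applies (a current Class 6 Declaration is held), but is set aside by (l): (l) is triggered — a current Annual Declaration is held. So (b) is unavailable.
Exception (c) requires that the owner is a registered non-profit entity; but Joaquin is not a registered non-profit, so (c) is unavailable.
Exception (d) requires that the owner holds a current Schedule 3 Clearance from the Ashford Board; but the Schedule 3 Clearance is not current, so (d) is unavailable.
Exception (e) requires that the number of days the property was let is below 52 days; but the number of days the property was let is 62 days, not below 52 days, so (e) is unavailable.
Every exception is unavailable, so the rule governs.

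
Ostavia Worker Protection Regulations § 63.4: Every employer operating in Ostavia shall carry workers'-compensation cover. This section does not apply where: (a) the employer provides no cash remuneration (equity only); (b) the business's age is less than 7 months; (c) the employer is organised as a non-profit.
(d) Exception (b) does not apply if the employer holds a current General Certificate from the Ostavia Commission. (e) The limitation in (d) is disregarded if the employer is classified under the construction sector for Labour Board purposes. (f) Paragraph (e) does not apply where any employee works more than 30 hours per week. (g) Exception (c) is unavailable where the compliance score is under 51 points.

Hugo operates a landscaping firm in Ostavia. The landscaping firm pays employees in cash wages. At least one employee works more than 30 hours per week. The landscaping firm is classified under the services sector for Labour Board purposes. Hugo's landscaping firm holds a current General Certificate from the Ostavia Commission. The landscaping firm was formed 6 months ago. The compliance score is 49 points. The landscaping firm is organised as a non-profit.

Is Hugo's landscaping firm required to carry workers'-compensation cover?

Exception (a) requires that the employer provides no cash remuneration (equity only); but employees are paid cash wages, so (a) is unavailable.
Exception (b) is satisfied on its face — the business's age is 6 months, less than the 7 months limit. Turning to paragraphs (d)–(f): (d) operates against (b): a current General Certificate is held. (e), which would lift (d), is not triggered — the landscaping firm is classified under the services sector. (b) is therefore removed.
Exception (c)'s conditions are all satisfied: the employer is a non-profit. Turning to paragraph (g): (g) operates against (c): the compliance score is 49 points, under the 51 points limit. So (c) is unavailable.
No exception is made out. Hugo's landscaping firm falls within the general rule.

Yes — Hugo's landscaping firm must carry workers'-compensation cover.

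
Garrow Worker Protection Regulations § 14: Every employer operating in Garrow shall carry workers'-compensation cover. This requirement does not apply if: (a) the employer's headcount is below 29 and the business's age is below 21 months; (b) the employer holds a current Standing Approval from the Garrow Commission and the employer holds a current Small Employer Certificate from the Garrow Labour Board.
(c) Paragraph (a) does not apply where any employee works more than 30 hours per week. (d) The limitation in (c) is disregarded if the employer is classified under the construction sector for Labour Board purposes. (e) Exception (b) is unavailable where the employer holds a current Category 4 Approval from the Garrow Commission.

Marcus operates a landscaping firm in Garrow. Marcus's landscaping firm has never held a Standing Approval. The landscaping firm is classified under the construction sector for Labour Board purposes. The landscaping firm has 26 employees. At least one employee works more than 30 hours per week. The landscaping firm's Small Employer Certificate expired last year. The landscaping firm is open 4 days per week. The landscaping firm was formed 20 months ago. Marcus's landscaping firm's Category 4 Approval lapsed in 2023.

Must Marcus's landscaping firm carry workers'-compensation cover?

No — exception (a) applies; Marcus's landscaping firm is not required to carry workers'-compensation cover.

Exception (a) is satisfied on its face — the employer's headcount is 26, below the 29 limit; the business's age is 20 months, below the 21 months limit. Considering the limiting provisions: (c) is engaged (at least one employee exceeds 30 hours/week), but is itself disapplied by (d): (d) is triggered — the landscaping firm is classified under the construction sector. (a) remains available.
Exception (b) does not apply: the Standing Approval is not current.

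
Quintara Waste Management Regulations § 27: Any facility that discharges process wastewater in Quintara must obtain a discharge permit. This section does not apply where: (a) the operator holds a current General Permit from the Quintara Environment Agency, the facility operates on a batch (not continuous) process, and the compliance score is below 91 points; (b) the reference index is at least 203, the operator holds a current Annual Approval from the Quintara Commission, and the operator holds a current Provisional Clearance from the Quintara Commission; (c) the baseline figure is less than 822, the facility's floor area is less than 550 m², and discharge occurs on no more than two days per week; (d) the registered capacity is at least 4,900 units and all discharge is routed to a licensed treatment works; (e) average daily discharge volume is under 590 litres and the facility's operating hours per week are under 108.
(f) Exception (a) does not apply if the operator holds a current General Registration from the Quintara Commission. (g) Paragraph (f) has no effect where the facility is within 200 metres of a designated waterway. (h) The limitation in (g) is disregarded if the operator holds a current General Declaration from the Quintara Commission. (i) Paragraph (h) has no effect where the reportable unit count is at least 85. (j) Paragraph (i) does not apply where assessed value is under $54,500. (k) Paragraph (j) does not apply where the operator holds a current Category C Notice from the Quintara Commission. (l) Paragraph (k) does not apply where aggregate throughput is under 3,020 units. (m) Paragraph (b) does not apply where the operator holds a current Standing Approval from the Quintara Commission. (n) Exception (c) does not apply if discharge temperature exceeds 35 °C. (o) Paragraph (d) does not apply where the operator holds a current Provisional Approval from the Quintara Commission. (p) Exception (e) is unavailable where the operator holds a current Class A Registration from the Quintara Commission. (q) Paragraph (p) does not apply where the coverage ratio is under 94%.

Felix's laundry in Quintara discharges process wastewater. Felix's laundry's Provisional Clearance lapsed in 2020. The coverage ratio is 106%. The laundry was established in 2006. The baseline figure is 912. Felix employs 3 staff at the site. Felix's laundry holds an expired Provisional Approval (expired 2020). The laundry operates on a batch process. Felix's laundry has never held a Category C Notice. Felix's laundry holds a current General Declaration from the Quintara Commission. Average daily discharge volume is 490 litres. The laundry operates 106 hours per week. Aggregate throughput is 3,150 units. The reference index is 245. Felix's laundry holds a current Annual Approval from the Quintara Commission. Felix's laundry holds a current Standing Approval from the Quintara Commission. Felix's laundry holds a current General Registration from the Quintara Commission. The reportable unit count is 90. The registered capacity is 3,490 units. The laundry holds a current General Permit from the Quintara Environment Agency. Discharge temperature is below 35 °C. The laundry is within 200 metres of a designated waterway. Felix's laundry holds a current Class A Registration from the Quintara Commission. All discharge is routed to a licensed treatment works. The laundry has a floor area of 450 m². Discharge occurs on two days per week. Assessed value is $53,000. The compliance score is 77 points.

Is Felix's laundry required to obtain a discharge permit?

All of (a)'s requirements are met (a current General Permit is held; the facility operates on a batch process; the compliance score is 77 points, below the 91 points limit). But applying paragraphs (f)–(l): (f) applies — a current General Registration is held. (g) applies (the laundry is within 200 m of a designated waterway), but is displaced by (h): (h) is triggered — a current General Declaration is held. (i) would limit (h) — the reportable unit count is 90, meeting the 85 threshold — but (j) sets (i) aside: (j) operates against (i): assessed value is $53,000, under the $54,500 limit. (k), which would lift (j), does not operate here — there is no Category C Notice in force. (a) is therefore removed.
Exception (b) fails — no current Provisional Clearance is held.
Exception (c) fails — the baseline figure is 912, not less than 822.
Exception (d) requires that the registered capacity is at least 4,900 units; but the registered capacity is 3,490 units, short of 4,900 units, so (d) is unavailable.
Exception (e): average daily discharge volume is 490 litres, under the 590 litres limit; the facility's operating hours per week are 106, under the 108 limit — every condition holds. But applying paragraphs (p)–(q): (p) is triggered — a current Class A Registration is held. (q) is not triggered (the coverage ratio is 106%, not under 94%), so (p) stands. (e) is therefore removed.
No exception displaces § 27.

Yes — Felix's laundry must obtain a discharge permit.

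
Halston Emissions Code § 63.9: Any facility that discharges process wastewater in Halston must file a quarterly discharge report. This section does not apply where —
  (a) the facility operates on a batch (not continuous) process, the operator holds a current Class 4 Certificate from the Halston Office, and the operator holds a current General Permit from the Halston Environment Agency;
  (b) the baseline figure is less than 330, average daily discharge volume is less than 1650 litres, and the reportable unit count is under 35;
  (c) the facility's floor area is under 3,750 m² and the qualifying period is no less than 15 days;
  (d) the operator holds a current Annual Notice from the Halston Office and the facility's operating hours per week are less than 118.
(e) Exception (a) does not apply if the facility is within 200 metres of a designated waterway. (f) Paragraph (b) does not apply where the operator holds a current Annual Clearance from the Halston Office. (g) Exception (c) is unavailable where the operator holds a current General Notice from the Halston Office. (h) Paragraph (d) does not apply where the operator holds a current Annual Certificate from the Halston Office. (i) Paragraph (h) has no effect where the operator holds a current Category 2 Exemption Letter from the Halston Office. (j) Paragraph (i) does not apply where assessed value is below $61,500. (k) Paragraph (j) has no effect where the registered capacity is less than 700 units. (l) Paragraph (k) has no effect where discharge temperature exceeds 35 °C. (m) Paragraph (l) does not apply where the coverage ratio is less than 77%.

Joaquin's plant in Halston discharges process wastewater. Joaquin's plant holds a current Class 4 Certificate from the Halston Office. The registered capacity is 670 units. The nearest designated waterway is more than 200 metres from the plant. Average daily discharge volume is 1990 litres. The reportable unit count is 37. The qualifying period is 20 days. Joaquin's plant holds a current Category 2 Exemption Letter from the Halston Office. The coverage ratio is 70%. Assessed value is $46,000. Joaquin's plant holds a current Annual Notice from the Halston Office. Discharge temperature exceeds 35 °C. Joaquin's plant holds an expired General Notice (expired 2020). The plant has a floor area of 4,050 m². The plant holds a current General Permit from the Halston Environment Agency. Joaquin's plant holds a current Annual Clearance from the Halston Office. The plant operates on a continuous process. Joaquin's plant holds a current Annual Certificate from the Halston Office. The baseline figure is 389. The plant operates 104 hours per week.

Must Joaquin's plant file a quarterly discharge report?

No — exception (d) applies; Joaquin's plant is not required to file a quarterly discharge report.

Exception (a) requires that the facility operates on a batch (not continuous) process; but the facility operates on a continuous process, so (a) is unavailable.
Exception (b) fails — the baseline figure is 389, not less than 330.
Exception (c) requires that the facility's floor area is under 3,750 m²; but the facility's floor area is 4,050 m², not under 3,750 m², so (c) is unavailable.
Exception (d)'s conditions are all satisfied: a current Annual Notice is held; the facility's operating hours per week are 104, less than the 118 limit. As to paragraphs (h)–(m): (h) operates (a current Annual Certificate is held), but is overridden by (i): (i) operates — a current Category 2 Exemption Letter is held. (j) would limit (i) — assessed value is $46,000, below the $61,500 limit — but (k) sets (j) aside: (k) operates against (j): the registered capacity is 670 units, less than the 700 units limit. (l) would limit (k) — discharge temperature exceeds 35 °C — but (m) sets (l) aside: (m) is engaged — the coverage ratio is 70%, less than the 77% limit. So (d) applies.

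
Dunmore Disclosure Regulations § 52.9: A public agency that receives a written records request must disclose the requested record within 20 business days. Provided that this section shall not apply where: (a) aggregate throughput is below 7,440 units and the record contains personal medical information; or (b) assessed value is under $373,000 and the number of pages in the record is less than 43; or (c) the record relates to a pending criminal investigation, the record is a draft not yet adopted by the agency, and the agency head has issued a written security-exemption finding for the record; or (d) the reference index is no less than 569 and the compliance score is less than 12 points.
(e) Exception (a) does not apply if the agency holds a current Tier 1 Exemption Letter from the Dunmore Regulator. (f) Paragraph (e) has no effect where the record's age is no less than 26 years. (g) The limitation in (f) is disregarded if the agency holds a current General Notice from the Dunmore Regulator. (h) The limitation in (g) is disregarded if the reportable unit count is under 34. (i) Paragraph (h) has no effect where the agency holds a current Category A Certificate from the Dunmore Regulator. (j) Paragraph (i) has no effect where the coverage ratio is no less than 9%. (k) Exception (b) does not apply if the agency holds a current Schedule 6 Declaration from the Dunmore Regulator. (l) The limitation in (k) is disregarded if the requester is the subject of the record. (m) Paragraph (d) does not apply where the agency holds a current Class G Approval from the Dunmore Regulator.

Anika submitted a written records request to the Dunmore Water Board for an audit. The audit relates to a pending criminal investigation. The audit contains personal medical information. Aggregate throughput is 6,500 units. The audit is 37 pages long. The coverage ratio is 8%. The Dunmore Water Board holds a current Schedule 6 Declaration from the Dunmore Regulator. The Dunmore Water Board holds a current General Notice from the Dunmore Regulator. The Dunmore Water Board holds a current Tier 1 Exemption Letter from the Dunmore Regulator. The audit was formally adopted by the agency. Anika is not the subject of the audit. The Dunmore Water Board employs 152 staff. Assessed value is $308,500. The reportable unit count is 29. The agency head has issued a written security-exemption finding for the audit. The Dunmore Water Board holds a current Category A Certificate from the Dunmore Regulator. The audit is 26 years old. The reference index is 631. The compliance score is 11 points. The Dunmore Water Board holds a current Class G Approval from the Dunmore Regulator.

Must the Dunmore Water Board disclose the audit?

Exception (a): aggregate throughput is 6,500 units, below the 7,440 units limit; the audit contains personal medical information — every condition holds. But applying paragraphs (e)–(j): (e) operates against (a): a current Tier 1 Exemption Letter is held. (f) would limit (e) — the record's age is 26 years, meeting the 26 years threshold — but (g) sets (f) aside: (g) operates against (f): a current General Notice is held. (h) would limit (g) — the reportable unit count is 29, under the 34 limit — but (i) sets (h) aside: (i) applies — a current Category A Certificate is held. (j) is not engaged (the coverage ratio is 8%, short of 9%), so (i) stands. Exception (a) does not apply.
All of (b)'s requirements are met (assessed value is $308,500, under the $373,000 limit; the number of pages in the record is 37, less than the 43 limit). But: (k) applies — a current Schedule 6 Declaration is held. (l) does not operate here (Anika is not the subject of the audit), so (k) stands. So (b) is unavailable.
Exception (c) fails — the audit has been formally adopted.
Exception (d)'s conditions are all satisfied: the reference index is 631, meeting the 569 threshold; the compliance score is 11 points, less than the 12 points limit. However, paragraph (m) must be considered: (m) operates against (d): a current Class G Approval is held. Exception (d) does not apply.
None of the exceptions is available; § 52.9 applies in full.

Yes — the Dunmore Water Board must disclose the audit.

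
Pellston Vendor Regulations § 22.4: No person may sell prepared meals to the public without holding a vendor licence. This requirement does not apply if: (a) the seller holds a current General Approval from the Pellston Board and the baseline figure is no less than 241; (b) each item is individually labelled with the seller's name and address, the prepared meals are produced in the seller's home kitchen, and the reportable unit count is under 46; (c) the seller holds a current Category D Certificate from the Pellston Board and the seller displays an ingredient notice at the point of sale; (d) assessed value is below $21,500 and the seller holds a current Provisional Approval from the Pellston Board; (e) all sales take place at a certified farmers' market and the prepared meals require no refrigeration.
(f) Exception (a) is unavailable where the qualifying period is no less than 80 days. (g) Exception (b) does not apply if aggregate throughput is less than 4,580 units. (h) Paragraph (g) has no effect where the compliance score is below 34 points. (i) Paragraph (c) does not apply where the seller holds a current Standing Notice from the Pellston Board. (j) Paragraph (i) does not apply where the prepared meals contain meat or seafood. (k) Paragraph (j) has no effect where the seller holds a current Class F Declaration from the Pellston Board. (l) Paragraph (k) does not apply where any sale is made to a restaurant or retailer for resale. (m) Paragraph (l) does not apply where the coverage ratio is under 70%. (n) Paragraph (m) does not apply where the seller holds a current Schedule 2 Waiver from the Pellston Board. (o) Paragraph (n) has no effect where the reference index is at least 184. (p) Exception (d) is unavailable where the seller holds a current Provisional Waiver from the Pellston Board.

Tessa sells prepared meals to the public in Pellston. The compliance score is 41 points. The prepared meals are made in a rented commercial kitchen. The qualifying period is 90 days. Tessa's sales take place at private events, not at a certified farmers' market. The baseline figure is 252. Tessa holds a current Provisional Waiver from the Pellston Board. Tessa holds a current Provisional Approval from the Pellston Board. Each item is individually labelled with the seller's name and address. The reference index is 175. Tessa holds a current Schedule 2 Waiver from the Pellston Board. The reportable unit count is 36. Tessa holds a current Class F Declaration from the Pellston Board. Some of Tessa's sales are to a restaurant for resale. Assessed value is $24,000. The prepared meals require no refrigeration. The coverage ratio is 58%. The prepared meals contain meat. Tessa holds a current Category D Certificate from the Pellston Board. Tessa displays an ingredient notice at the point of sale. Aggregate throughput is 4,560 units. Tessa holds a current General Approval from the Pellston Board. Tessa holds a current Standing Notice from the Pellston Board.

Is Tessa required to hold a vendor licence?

No — exception (c) applies; Tessa is not required to hold a vendor licence.

Exception (a)'s conditions are all satisfied: a current General Approval is held; the baseline figure is 252, meeting the 241 threshold. However, paragraph (f) must be considered: (f) applies — the qualifying period is 90 days, meeting the 80 days threshold. (a) is therefore removed.
Exception (b) does not apply: the prepared meals are made in a commercial kitchen, not a home kitchen.
Exception (c)'s conditions are all satisfied: a current Category D Certificate is held; an ingredient notice is displayed. As to paragraphs (i)–(o): (i) is engaged (a current Standing Notice is held), but yields to (j): (j) operates against (i): the prepared meals contain meat. (k) would limit (j) — a current Class F Declaration is held — but (l) sets (k) aside: (l) operates against (k): some sales are to a restaurant for resale. (m) is triggered (the coverage ratio is 58%, under the 70% limit), but is itself disapplied by (n): (n) operates against (m): a current Schedule 2 Waiver is held. (o), which would lift (n), is inapplicable — the reference index is 175, short of 184. So (c) applies.
Exception (d) does not apply: assessed value is $24,000, not below $21,500.
Exception (e) requires that all sales take place at a certified farmers' market; but sales are at private events, not a certified farmers' market, so (e) is unavailable.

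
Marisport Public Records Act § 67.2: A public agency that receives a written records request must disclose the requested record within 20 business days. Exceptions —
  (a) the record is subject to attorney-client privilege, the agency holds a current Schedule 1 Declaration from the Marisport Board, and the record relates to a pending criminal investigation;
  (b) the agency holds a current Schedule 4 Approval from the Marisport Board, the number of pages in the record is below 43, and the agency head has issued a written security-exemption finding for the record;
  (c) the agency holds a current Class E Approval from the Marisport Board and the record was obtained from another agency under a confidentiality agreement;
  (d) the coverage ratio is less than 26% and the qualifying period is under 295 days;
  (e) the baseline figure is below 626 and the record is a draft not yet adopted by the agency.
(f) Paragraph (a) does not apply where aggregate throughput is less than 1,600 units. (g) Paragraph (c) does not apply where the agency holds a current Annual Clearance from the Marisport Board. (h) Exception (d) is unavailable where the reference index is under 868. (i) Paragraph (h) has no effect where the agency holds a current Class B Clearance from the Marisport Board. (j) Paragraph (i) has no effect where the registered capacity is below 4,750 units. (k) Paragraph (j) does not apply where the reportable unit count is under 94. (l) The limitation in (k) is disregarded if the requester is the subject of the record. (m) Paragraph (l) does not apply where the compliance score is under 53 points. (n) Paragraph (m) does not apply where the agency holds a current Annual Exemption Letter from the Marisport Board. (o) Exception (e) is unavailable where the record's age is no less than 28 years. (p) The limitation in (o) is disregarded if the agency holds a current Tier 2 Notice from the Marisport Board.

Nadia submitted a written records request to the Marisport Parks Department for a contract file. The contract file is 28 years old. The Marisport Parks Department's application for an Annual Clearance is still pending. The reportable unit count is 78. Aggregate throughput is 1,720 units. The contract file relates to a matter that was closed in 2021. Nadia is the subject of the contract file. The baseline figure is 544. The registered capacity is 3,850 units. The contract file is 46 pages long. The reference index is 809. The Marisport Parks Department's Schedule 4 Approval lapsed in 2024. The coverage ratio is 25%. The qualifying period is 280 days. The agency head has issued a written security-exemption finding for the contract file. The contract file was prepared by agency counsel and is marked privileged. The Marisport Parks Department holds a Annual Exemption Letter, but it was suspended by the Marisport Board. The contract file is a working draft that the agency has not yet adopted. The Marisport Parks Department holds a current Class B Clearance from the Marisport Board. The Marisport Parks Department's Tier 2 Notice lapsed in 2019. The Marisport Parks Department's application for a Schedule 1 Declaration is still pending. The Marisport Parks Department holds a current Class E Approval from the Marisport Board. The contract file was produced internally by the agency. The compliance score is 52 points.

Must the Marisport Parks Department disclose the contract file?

Exception (a) requires that the agency holds a current Schedule 1 Declaration from the Marisport Board; but the Schedule 1 Declaration is not current, so (a) is unavailable.
Exception (b) does not apply: no current Schedule 4 Approval is held.
Exception (c) fails — the contract file was produced internally.
All of (d)'s requirements are met (the coverage ratio is 25%, less than the 26% limit; the qualifying period is 280 days, under the 295 days limit). Applying paragraphs (h)–(n): (h) applies (the reference index is 809, under the 868 limit), but is set aside by (i): (i) operates against (h): a current Class B Clearance is held. (j) applies (the registered capacity is 3,850 units, below the 4,750 units limit), but is set aside by (k): (k) operates against (j): the reportable unit count is 78, under the 94 limit. (l) would limit (k) — Nadia is the subject of the contract file — but (m) sets (l) aside: (m) operates against (l): the compliance score is 52 points, under the 53 points limit. (n) is inapplicable (the Annual Exemption Letter is not current), so (m) stands. (d) remains available.
All of (e)'s requirements are met (the baseline figure is 544, below the 626 limit; the contract file is an unadopted draft). But: (o) is triggered — the record's age is 28 years, meeting the 28 years threshold. (p), which would lift (o), is not engaged — no current Tier 2 Notice is held. So (e) is unavailable.

No — exception (d) applies; the Marisport Parks Department is not required to disclose the contract file.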